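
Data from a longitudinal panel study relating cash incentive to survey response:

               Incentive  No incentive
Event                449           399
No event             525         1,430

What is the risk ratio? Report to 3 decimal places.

2.113

Reading the table with exposure as columns: a = 449 (Incentive, case), b = 525 (Incentive, non-case), c = 399 (No incentive, case), d = 1430.
Risk in exposed = 449/974 = 0.46099; risk in unexposed = 399/1829 = 0.21815.
RR = 0.46099 / 0.21815 = 2.11314
The risk among the exposed is 2.11 times that among the unexposed.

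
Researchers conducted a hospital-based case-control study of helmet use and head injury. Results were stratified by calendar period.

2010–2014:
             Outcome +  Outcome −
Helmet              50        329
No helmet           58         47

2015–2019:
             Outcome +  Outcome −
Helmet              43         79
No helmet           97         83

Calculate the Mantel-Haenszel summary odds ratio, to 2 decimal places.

0.26

OR_MH = Σ(aᵢdᵢ/nᵢ) / Σ(bᵢcᵢ/nᵢ), where nᵢ is the stratum total.
Stratum 1 (2010–2014): n = 484; a·d/n = 50·47/484 = 4.8554; b·c/n = 329·58/484 = 39.4256
Stratum 2 (2015–2019): n = 302; a·d/n = 43·83/302 = 11.8179; b·c/n = 79·97/302 = 25.3742
OR_MH = (4.8554 + 11.8179) / (39.4256 + 25.3742) = 16.6733 / 64.7998 = 0.25730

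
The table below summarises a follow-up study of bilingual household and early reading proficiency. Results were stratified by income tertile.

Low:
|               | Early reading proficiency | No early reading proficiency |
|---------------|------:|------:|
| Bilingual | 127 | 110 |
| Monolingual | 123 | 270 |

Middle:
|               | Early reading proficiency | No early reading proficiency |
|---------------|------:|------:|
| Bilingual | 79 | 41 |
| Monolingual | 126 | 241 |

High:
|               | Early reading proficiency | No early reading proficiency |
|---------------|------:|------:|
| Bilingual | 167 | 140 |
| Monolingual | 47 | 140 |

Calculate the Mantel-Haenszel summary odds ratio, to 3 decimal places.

OR_MH = Σ(aᵢdᵢ/nᵢ) / Σ(bᵢcᵢ/nᵢ), where nᵢ is the stratum total.
Stratum 1 (Low): n = 630; a·d/n = 127·270/630 = 54.4286; b·c/n = 110·123/630 = 21.4762
Stratum 2 (Middle): n = 487; a·d/n = 79·241/487 = 39.0945; b·c/n = 41·126/487 = 10.6078
Stratum 3 (High): n = 494; a·d/n = 167·140/494 = 47.3279; b·c/n = 140·47/494 = 13.3198
OR_MH = (54.4286 + 39.0945 + 47.3279) / (21.4762 + 10.6078 + 13.3198) = 140.8510 / 45.4038 = 3.10218

3.102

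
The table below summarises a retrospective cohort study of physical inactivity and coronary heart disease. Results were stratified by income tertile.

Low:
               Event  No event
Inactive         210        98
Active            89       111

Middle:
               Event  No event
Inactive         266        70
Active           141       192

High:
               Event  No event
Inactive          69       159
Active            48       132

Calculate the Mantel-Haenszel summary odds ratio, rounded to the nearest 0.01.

OR_MH = Σ(aᵢdᵢ/nᵢ) / Σ(bᵢcᵢ/nᵢ), where nᵢ is the stratum total.
Stratum 1 (Low): n = 508; a·d/n = 210·111/508 = 45.8858; b·c/n = 98·89/508 = 17.1693
Stratum 2 (Middle): n = 669; a·d/n = 266·192/669 = 76.3408; b·c/n = 70·141/669 = 14.7534
Stratum 3 (High): n = 408; a·d/n = 69·132/408 = 22.3235; b·c/n = 159·48/408 = 18.7059
OR_MH = (45.8858 + 76.3408 + 22.3235) / (17.1693 + 14.7534 + 18.7059) = 144.5502 / 50.6285 = 2.85511

2.86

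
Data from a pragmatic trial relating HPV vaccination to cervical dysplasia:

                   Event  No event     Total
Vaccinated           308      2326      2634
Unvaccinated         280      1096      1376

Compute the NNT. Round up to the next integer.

Risk in treated group = 308/2634 = 0.11693; risk in control = 280/1376 = 0.20349.
Absolute risk reduction = 0.20349 − 0.11693 = 0.08656
NNT = 1 / ARR = 1 / 0.08656 = 11.553 → round up → 12

12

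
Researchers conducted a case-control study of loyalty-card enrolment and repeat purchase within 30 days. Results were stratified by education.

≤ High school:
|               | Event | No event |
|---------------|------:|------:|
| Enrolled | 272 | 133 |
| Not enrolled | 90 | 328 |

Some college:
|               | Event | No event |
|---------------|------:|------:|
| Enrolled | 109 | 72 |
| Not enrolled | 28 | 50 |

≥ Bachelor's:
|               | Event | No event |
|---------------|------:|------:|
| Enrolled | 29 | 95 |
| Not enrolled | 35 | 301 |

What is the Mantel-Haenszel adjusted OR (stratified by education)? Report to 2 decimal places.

5.02

OR_MH = Σ(aᵢdᵢ/nᵢ) / Σ(bᵢcᵢ/nᵢ), where nᵢ is the stratum total.
Stratum 1 (≤ High school): n = 823; a·d/n = 272·328/823 = 108.4034; b·c/n = 133·90/823 = 14.5443
Stratum 2 (Some college): n = 259; a·d/n = 109·50/259 = 21.0425; b·c/n = 72·28/259 = 7.7838
Stratum 3 (≥ Bachelor's): n = 460; a·d/n = 29·301/460 = 18.9761; b·c/n = 95·35/460 = 7.2283
OR_MH = (108.4034 + 21.0425 + 18.9761) / (14.5443 + 7.7838 + 7.2283) = 148.4220 / 29.5564 = 5.02165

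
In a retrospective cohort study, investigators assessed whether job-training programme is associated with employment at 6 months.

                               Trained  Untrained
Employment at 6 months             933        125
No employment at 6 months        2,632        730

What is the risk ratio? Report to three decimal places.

1.790

Reading the table with exposure as columns: a = 933 (Trained, case), b = 2632 (Trained, non-case), c = 125 (Untrained, case), d = 730.
Risk in exposed = 933/3565 = 0.26171; risk in unexposed = 125/855 = 0.14620.
RR = 0.26171 / 0.14620 = 1.79010
The risk among the exposed is 1.79 times that among the unexposed.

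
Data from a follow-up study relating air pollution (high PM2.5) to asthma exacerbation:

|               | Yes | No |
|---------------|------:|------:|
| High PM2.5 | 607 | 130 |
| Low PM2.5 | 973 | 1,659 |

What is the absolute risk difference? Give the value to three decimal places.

0.454

Cells: a = 607, b = 130, c = 973, d = 1659.
Risk in exposed = 607/737 = 0.823609; risk in unexposed = 973/2632 = 0.369681.
Risk difference = 0.823609 − 0.369681 = 0.453928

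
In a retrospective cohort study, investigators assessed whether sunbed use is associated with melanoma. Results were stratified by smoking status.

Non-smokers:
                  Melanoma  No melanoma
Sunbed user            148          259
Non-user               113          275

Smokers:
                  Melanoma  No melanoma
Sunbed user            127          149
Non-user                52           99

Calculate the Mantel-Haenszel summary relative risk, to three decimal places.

1.281

RR_MH = Σ(aᵢ·n₀ᵢ/nᵢ) / Σ(cᵢ·n₁ᵢ/nᵢ), with n₁ᵢ = aᵢ+bᵢ (exposed), n₀ᵢ = cᵢ+dᵢ (unexposed), nᵢ = n₁ᵢ+n₀ᵢ.
Stratum 1 (Non-smokers): n₁ = 407, n₀ = 388, n = 795; a·n₀/n = 148·388/795 = 72.2314; c·n₁/n = 113·407/795 = 57.8503
Stratum 2 (Smokers): n₁ = 276, n₀ = 151, n = 427; a·n₀/n = 127·151/427 = 44.9110; c·n₁/n = 52·276/427 = 33.6112
RR_MH = (72.2314 + 44.9110) / (57.8503 + 33.6112) = 117.1425 / 91.4616 = 1.28078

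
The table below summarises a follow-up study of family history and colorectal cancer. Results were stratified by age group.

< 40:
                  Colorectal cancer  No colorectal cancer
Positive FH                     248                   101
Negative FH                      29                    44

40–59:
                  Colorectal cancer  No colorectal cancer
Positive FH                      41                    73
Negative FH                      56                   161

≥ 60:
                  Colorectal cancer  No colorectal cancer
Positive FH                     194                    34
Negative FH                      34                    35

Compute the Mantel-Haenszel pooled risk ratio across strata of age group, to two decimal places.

RR_MH = Σ(aᵢ·n₀ᵢ/nᵢ) / Σ(cᵢ·n₁ᵢ/nᵢ), with n₁ᵢ = aᵢ+bᵢ (exposed), n₀ᵢ = cᵢ+dᵢ (unexposed), nᵢ = n₁ᵢ+n₀ᵢ.
Stratum 1 (< 40): n₁ = 349, n₀ = 73, n = 422; a·n₀/n = 248·73/422 = 42.9005; c·n₁/n = 29·349/422 = 23.9834
Stratum 2 (40–59): n₁ = 114, n₀ = 217, n = 331; a·n₀/n = 41·217/331 = 26.8792; c·n₁/n = 56·114/331 = 19.2870
Stratum 3 (≥ 60): n₁ = 228, n₀ = 69, n = 297; a·n₀/n = 194·69/297 = 45.0707; c·n₁/n = 34·228/297 = 26.1010
RR_MH = (42.9005 + 26.8792 + 45.0707) / (23.9834 + 19.2870 + 26.1010) = 114.8503 / 69.3714 = 1.65559

1.66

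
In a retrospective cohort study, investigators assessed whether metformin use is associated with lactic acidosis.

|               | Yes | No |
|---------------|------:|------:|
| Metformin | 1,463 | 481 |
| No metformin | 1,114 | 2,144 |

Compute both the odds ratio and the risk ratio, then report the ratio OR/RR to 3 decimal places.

2.660

Cells: a = 1463, b = 481, c = 1114, d = 2144.
OR = (1463·2144)/(481·1114) = 3136672/535834 = 5.85381
Risk in exposed = 1463/1944 = 0.75257; risk in unexposed = 1114/3258 = 0.34193; RR = 2.20097
OR/RR = 5.85381 / 2.20097 = 2.65965
The outcome is not rare, so the OR lies further from 1 than the RR.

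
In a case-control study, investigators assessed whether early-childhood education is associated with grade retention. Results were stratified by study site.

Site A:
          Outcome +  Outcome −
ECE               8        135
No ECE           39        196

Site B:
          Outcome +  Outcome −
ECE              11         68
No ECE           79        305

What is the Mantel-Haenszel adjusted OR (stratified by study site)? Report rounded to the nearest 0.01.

0.45

OR_MH = Σ(aᵢdᵢ/nᵢ) / Σ(bᵢcᵢ/nᵢ), where nᵢ is the stratum total.
Stratum 1 (Site A): n = 378; a·d/n = 8·196/378 = 4.1481; b·c/n = 135·39/378 = 13.9286
Stratum 2 (Site B): n = 463; a·d/n = 11·305/463 = 7.2462; b·c/n = 68·79/463 = 11.6026
OR_MH = (4.1481 + 7.2462) / (13.9286 + 11.6026) = 11.3944 / 25.5312 = 0.44629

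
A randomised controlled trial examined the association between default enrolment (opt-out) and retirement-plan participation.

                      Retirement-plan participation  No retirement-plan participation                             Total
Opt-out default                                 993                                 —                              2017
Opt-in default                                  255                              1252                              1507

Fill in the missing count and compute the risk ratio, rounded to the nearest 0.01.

The missing cell is in the exposed row: 2017 − 993 = 1024.
So a = 993, b = 1024, c = 255, d = 1252.
RR = [a/(a+b)] / [c/(c+d)] = (993/2017) / (255/1507) = 0.49232/0.16921 = 2.90949

2.91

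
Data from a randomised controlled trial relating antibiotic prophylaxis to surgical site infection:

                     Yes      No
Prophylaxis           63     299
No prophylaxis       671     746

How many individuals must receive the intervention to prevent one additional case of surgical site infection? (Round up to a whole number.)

4

Risk in treated group = 63/362 = 0.17403; risk in control = 671/1417 = 0.47354.
Absolute risk reduction = 0.47354 − 0.17403 = 0.29950
NNT = 1 / ARR = 1 / 0.29950 = 3.339 → round up → 4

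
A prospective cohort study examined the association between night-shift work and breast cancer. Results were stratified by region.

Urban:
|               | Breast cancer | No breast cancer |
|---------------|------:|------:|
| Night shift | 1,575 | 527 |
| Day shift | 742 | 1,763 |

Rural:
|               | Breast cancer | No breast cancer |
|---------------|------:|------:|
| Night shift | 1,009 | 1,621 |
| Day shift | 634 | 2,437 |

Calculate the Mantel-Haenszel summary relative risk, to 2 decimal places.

RR_MH = Σ(aᵢ·n₀ᵢ/nᵢ) / Σ(cᵢ·n₁ᵢ/nᵢ), with n₁ᵢ = aᵢ+bᵢ (exposed), n₀ᵢ = cᵢ+dᵢ (unexposed), nᵢ = n₁ᵢ+n₀ᵢ.
Stratum 1 (Urban): n₁ = 2102, n₀ = 2505, n = 4607; a·n₀/n = 1575·2505/4607 = 856.3870; c·n₁/n = 742·2102/4607 = 338.5466
Stratum 2 (Rural): n₁ = 2630, n₀ = 3071, n = 5701; a·n₀/n = 1009·3071/5701 = 543.5255; c·n₁/n = 634·2630/5701 = 292.4785
RR_MH = (856.3870 + 543.5255) / (338.5466 + 292.4785) = 1399.9125 / 631.0251 = 2.21847

2.22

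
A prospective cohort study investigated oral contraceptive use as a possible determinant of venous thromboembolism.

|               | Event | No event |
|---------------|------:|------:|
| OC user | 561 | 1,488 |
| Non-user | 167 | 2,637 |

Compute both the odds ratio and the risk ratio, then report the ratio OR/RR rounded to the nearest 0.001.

1.295

Cells: a = 561, b = 1488, c = 167, d = 2637.
OR = (561·2637)/(1488·167) = 1479357/248496 = 5.95324
Risk in exposed = 561/2049 = 0.27379; risk in unexposed = 167/2804 = 0.05956; RR = 4.59708
OR/RR = 5.95324 / 4.59708 = 1.29500
The outcome is not rare, so the OR lies further from 1 than the RR.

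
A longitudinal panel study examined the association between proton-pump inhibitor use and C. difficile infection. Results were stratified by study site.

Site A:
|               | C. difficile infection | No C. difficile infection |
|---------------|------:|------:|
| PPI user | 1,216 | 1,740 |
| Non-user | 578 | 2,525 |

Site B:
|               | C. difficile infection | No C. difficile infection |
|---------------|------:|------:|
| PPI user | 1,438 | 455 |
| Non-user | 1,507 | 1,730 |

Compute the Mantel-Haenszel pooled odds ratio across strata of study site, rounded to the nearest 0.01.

OR_MH = Σ(aᵢdᵢ/nᵢ) / Σ(bᵢcᵢ/nᵢ), where nᵢ is the stratum total.
Stratum 1 (Site A): n = 6059; a·d/n = 1216·2525/6059 = 506.7503; b·c/n = 1740·578/6059 = 165.9878
Stratum 2 (Site B): n = 5130; a·d/n = 1438·1730/5130 = 484.9396; b·c/n = 455·1507/5130 = 133.6618
OR_MH = (506.7503 + 484.9396) / (165.9878 + 133.6618) = 991.6899 / 299.6496 = 3.30950

3.31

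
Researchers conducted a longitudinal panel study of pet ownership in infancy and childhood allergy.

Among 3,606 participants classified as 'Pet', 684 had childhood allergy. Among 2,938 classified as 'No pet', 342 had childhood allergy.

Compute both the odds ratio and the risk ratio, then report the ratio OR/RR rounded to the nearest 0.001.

From the description: a = 684, b = 2922, c = 342, d = 2596.
OR = (684·2596)/(2922·342) = 1775664/999324 = 1.77687
Risk in exposed = 684/3606 = 0.18968; risk in unexposed = 342/2938 = 0.11641; RR = 1.62951
OR/RR = 1.77687 / 1.62951 = 1.09043
The outcome is not rare, so the OR lies further from 1 than the RR.

1.090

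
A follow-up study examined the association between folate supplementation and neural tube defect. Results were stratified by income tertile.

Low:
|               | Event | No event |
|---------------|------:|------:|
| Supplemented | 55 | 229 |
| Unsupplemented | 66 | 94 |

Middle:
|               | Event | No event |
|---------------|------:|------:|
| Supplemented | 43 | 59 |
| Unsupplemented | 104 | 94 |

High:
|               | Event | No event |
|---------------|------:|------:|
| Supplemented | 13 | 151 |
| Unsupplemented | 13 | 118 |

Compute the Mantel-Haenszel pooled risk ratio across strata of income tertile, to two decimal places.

0.64

RR_MH = Σ(aᵢ·n₀ᵢ/nᵢ) / Σ(cᵢ·n₁ᵢ/nᵢ), with n₁ᵢ = aᵢ+bᵢ (exposed), n₀ᵢ = cᵢ+dᵢ (unexposed), nᵢ = n₁ᵢ+n₀ᵢ.
Stratum 1 (Low): n₁ = 284, n₀ = 160, n = 444; a·n₀/n = 55·160/444 = 19.8198; c·n₁/n = 66·284/444 = 42.2162
Stratum 2 (Middle): n₁ = 102, n₀ = 198, n = 300; a·n₀/n = 43·198/300 = 28.3800; c·n₁/n = 104·102/300 = 35.3600
Stratum 3 (High): n₁ = 164, n₀ = 131, n = 295; a·n₀/n = 13·131/295 = 5.7729; c·n₁/n = 13·164/295 = 7.2271
RR_MH = (19.8198 + 28.3800 + 5.7729) / (42.2162 + 35.3600 + 7.2271) = 53.9727 / 84.8033 = 0.63645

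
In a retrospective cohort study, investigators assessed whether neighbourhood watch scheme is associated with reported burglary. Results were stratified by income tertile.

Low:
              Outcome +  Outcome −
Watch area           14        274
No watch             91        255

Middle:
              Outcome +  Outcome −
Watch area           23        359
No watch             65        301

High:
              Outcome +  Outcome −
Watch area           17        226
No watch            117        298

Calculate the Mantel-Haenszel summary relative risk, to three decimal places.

RR_MH = Σ(aᵢ·n₀ᵢ/nᵢ) / Σ(cᵢ·n₁ᵢ/nᵢ), with n₁ᵢ = aᵢ+bᵢ (exposed), n₀ᵢ = cᵢ+dᵢ (unexposed), nᵢ = n₁ᵢ+n₀ᵢ.
Stratum 1 (Low): n₁ = 288, n₀ = 346, n = 634; a·n₀/n = 14·346/634 = 7.6404; c·n₁/n = 91·288/634 = 41.3375
Stratum 2 (Middle): n₁ = 382, n₀ = 366, n = 748; a·n₀/n = 23·366/748 = 11.2540; c·n₁/n = 65·382/748 = 33.1952
Stratum 3 (High): n₁ = 243, n₀ = 415, n = 658; a·n₀/n = 17·415/658 = 10.7219; c·n₁/n = 117·243/658 = 43.2082
RR_MH = (7.6404 + 11.2540 + 10.7219) / (41.3375 + 33.1952 + 43.2082) = 29.6163 / 117.7409 = 0.25154

0.252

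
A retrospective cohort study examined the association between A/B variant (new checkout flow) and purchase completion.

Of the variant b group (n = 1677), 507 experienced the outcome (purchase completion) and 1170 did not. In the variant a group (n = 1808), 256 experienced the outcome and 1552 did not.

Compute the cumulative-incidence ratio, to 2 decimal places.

2.14

From the description: a = 507, b = 1170, c = 256, d = 1552.
Risk in exposed = 507/1677 = 0.30233; risk in unexposed = 256/1808 = 0.14159.
RR = 0.30233 / 0.14159 = 2.13517
The risk among the exposed is 2.14 times that among the unexposed.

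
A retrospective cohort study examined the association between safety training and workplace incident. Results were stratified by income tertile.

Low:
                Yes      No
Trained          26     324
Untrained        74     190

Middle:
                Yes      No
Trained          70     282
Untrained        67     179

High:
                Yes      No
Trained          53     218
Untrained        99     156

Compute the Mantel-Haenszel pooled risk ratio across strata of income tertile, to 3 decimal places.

0.495

RR_MH = Σ(aᵢ·n₀ᵢ/nᵢ) / Σ(cᵢ·n₁ᵢ/nᵢ), with n₁ᵢ = aᵢ+bᵢ (exposed), n₀ᵢ = cᵢ+dᵢ (unexposed), nᵢ = n₁ᵢ+n₀ᵢ.
Stratum 1 (Low): n₁ = 350, n₀ = 264, n = 614; a·n₀/n = 26·264/614 = 11.1792; c·n₁/n = 74·350/614 = 42.1824
Stratum 2 (Middle): n₁ = 352, n₀ = 246, n = 598; a·n₀/n = 70·246/598 = 28.7960; c·n₁/n = 67·352/598 = 39.4381
Stratum 3 (High): n₁ = 271, n₀ = 255, n = 526; a·n₀/n = 53·255/526 = 25.6939; c·n₁/n = 99·271/526 = 51.0057
RR_MH = (11.1792 + 28.7960 + 25.6939) / (42.1824 + 39.4381 + 51.0057) = 65.6691 / 132.6262 = 0.49514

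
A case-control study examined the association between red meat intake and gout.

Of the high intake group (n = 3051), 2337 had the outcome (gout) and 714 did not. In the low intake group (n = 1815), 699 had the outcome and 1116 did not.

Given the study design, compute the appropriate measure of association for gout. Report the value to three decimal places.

From the description: a = 2337, b = 714, c = 699, d = 1116.
This is a case-control study: participants were sampled on outcome status, so risks in the source population cannot be estimated directly — relative risk is not valid here. The odds ratio is the appropriate measure.
OR = (a·d)/(b·c) = (2337 × 1116) / (714 × 699) = 2608092 / 499086 = 5.22574

5.226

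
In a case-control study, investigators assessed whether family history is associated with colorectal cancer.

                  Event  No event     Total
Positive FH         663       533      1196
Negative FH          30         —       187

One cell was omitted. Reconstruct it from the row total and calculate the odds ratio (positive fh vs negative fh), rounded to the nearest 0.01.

6.51

The missing cell is in the unexposed row: 187 − 30 = 157.
So a = 663, b = 533, c = 30, d = 157.
OR = (a·d)/(b·c) = (663 × 157) / (533 × 30) = 104091 / 15990 = 6.50976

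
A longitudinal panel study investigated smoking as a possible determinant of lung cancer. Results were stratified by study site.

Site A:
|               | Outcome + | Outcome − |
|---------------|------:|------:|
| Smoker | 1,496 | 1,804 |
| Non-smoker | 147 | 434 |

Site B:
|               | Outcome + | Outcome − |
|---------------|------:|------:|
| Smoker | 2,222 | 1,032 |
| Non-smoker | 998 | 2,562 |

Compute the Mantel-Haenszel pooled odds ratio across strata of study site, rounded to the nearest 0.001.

OR_MH = Σ(aᵢdᵢ/nᵢ) / Σ(bᵢcᵢ/nᵢ), where nᵢ is the stratum total.
Stratum 1 (Site A): n = 3881; a·d/n = 1496·434/3881 = 167.2930; b·c/n = 1804·147/3881 = 68.3298
Stratum 2 (Site B): n = 6814; a·d/n = 2222·2562/6814 = 835.4511; b·c/n = 1032·998/6814 = 151.1500
OR_MH = (167.2930 + 835.4511) / (68.3298 + 151.1500) = 1002.7441 / 219.4798 = 4.56873

4.569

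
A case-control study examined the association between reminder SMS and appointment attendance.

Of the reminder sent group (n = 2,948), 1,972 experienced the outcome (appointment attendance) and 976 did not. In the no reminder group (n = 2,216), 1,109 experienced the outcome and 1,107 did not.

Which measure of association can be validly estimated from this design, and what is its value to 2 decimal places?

2.02

From the description: a = 1972, b = 976, c = 1109, d = 1107.
This is a case-control study: participants were sampled on outcome status, so risks in the source population cannot be estimated directly — relative risk is not valid here. The odds ratio is the appropriate measure.
OR = (a·d)/(b·c) = (1972 × 1107) / (976 × 1109) = 2183004 / 1082384 = 2.01685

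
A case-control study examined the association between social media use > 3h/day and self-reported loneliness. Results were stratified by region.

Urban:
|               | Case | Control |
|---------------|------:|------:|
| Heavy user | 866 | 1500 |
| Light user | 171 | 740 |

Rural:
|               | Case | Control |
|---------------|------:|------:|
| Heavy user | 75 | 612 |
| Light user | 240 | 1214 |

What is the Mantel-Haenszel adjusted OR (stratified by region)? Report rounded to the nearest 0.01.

OR_MH = Σ(aᵢdᵢ/nᵢ) / Σ(bᵢcᵢ/nᵢ), where nᵢ is the stratum total.
Stratum 1 (Urban): n = 3277; a·d/n = 866·740/3277 = 195.5569; b·c/n = 1500·171/3277 = 78.2728
Stratum 2 (Rural): n = 2141; a·d/n = 75·1214/2141 = 42.5269; b·c/n = 612·240/2141 = 68.6035
OR_MH = (195.5569 + 42.5269) / (78.2728 + 68.6035) = 238.0838 / 146.8763 = 1.62098

1.62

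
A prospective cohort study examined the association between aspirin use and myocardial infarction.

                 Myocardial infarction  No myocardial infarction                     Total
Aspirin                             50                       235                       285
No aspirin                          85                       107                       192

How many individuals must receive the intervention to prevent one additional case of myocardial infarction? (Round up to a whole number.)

Risk in treated group = 50/285 = 0.17544; risk in control = 85/192 = 0.44271.
Absolute risk reduction = 0.44271 − 0.17544 = 0.26727
NNT = 1 / ARR = 1 / 0.26727 = 3.742 → round up → 4

4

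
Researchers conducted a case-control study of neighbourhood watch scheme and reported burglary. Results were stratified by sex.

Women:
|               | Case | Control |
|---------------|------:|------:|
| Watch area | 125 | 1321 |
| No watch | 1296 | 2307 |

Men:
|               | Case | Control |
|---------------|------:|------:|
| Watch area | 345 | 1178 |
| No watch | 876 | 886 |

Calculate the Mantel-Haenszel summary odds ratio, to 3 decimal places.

OR_MH = Σ(aᵢdᵢ/nᵢ) / Σ(bᵢcᵢ/nᵢ), where nᵢ is the stratum total.
Stratum 1 (Women): n = 5049; a·d/n = 125·2307/5049 = 57.1153; b·c/n = 1321·1296/5049 = 339.0802
Stratum 2 (Men): n = 3285; a·d/n = 345·886/3285 = 93.0502; b·c/n = 1178·876/3285 = 314.1333
OR_MH = (57.1153 + 93.0502) / (339.0802 + 314.1333) = 150.1655 / 653.2135 = 0.22989

0.230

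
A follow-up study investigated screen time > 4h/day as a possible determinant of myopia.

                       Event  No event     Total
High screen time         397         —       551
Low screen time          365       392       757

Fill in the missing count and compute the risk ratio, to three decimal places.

The missing cell is in the exposed row: 551 − 397 = 154.
So a = 397, b = 154, c = 365, d = 392.
RR = [a/(a+b)] / [c/(c+d)] = (397/551) / (365/757) = 0.72051/0.48217 = 1.49431

1.494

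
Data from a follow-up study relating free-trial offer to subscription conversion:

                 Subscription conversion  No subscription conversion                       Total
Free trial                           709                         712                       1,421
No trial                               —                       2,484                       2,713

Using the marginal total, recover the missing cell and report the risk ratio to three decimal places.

5.911

The missing cell is in the unexposed row: 2713 − 2484 = 229.
So a = 709, b = 712, c = 229, d = 2484.
RR = [a/(a+b)] / [c/(c+d)] = (709/1421) / (229/2713) = 0.49894/0.08441 = 5.91107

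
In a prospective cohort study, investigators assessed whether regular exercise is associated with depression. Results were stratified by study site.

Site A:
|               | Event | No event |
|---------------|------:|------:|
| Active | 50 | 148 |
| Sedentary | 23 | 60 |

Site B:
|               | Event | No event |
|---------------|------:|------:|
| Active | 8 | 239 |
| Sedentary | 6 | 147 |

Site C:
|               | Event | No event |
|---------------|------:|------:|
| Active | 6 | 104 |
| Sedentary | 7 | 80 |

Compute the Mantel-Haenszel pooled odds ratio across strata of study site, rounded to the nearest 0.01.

0.83

OR_MH = Σ(aᵢdᵢ/nᵢ) / Σ(bᵢcᵢ/nᵢ), where nᵢ is the stratum total.
Stratum 1 (Site A): n = 281; a·d/n = 50·60/281 = 10.6762; b·c/n = 148·23/281 = 12.1139
Stratum 2 (Site B): n = 400; a·d/n = 8·147/400 = 2.9400; b·c/n = 239·6/400 = 3.5850
Stratum 3 (Site C): n = 197; a·d/n = 6·80/197 = 2.4365; b·c/n = 104·7/197 = 3.6954
OR_MH = (10.6762 + 2.9400 + 2.4365) / (12.1139 + 3.5850 + 3.6954) = 16.0527 / 19.3943 = 0.82770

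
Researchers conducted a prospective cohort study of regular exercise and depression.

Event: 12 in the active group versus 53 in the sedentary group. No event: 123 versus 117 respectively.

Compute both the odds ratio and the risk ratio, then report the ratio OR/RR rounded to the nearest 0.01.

0.76

From the description: a = 12, b = 123, c = 53, d = 117.
OR = (12·117)/(123·53) = 1404/6519 = 0.21537
Risk in exposed = 12/135 = 0.08889; risk in unexposed = 53/170 = 0.31176; RR = 0.28512
OR/RR = 0.21537 / 0.28512 = 0.75538
The outcome is not rare, so the OR lies further from 1 than the RR.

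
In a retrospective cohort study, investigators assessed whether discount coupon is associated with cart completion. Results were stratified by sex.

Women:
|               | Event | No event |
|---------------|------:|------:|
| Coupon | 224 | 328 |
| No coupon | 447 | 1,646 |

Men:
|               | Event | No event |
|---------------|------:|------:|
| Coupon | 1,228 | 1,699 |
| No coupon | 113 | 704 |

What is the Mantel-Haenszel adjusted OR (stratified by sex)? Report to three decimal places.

OR_MH = Σ(aᵢdᵢ/nᵢ) / Σ(bᵢcᵢ/nᵢ), where nᵢ is the stratum total.
Stratum 1 (Women): n = 2645; a·d/n = 224·1646/2645 = 139.3966; b·c/n = 328·447/2645 = 55.4314
Stratum 2 (Men): n = 3744; a·d/n = 1228·704/3744 = 230.9060; b·c/n = 1699·113/3744 = 51.2786
OR_MH = (139.3966 + 230.9060) / (55.4314 + 51.2786) = 370.3026 / 106.7100 = 3.47018

3.470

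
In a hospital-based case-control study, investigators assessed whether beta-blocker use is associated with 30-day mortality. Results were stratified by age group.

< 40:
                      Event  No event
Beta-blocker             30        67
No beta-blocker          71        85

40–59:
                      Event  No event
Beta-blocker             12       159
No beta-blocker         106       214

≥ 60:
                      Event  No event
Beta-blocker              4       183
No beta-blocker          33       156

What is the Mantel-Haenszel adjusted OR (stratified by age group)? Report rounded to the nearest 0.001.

OR_MH = Σ(aᵢdᵢ/nᵢ) / Σ(bᵢcᵢ/nᵢ), where nᵢ is the stratum total.
Stratum 1 (< 40): n = 253; a·d/n = 30·85/253 = 10.0791; b·c/n = 67·71/253 = 18.8024
Stratum 2 (40–59): n = 491; a·d/n = 12·214/491 = 5.2301; b·c/n = 159·106/491 = 34.3259
Stratum 3 (≥ 60): n = 376; a·d/n = 4·156/376 = 1.6596; b·c/n = 183·33/376 = 16.0612
OR_MH = (10.0791 + 5.2301 + 1.6596) / (18.8024 + 34.3259 + 16.0612) = 16.9688 / 69.1894 = 0.24525

0.245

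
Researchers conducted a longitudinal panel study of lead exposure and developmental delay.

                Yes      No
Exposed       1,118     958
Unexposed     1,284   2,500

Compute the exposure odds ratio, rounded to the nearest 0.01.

Cells: a = 1118, b = 958, c = 1284, d = 2500.
OR = (a·d)/(b·c) = (1118 × 2500) / (958 × 1284) = 2795000 / 1230072 = 2.27222
The odds of developmental delay are about 2.27 times as high in the exposed group.

2.27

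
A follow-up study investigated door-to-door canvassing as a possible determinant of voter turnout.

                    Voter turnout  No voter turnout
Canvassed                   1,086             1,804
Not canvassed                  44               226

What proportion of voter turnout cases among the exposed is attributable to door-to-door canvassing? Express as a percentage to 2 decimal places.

56.63

Cells: a = 1086, b = 1804, c = 44, d = 226.
Risk in exposed = 1086/2890 = 0.37578; risk in unexposed = 44/270 = 0.16296.
RR = 0.37578/0.16296 = 2.30591
AR% = (RR − 1)/RR × 100 = (2.30591 − 1)/2.30591 × 100 = 56.6332%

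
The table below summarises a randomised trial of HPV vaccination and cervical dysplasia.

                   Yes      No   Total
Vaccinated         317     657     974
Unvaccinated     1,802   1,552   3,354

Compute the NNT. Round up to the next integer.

Risk in treated group = 317/974 = 0.32546; risk in control = 1802/3354 = 0.53727.
Absolute risk reduction = 0.53727 − 0.32546 = 0.21181
NNT = 1 / ARR = 1 / 0.21181 = 4.721 → round up → 5

5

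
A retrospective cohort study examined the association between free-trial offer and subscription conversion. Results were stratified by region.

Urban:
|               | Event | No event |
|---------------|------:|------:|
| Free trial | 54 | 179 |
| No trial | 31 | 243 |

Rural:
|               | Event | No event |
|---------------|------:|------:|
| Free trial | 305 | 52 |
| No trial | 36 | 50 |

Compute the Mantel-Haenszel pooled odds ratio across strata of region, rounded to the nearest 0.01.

3.98

OR_MH = Σ(aᵢdᵢ/nᵢ) / Σ(bᵢcᵢ/nᵢ), where nᵢ is the stratum total.
Stratum 1 (Urban): n = 507; a·d/n = 54·243/507 = 25.8817; b·c/n = 179·31/507 = 10.9448
Stratum 2 (Rural): n = 443; a·d/n = 305·50/443 = 34.4244; b·c/n = 52·36/443 = 4.2257
OR_MH = (25.8817 + 34.4244) / (10.9448 + 4.2257) = 60.3060 / 15.1705 = 3.97522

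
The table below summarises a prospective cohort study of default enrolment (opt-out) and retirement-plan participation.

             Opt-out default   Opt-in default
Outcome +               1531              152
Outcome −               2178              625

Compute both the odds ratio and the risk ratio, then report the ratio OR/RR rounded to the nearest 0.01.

1.37

Reading the table with exposure as columns: a = 1531 (Opt-out default, case), b = 2178 (Opt-out default, non-case), c = 152 (Opt-in default, case), d = 625.
OR = (1531·625)/(2178·152) = 956875/331056 = 2.89037
Risk in exposed = 1531/3709 = 0.41278; risk in unexposed = 152/777 = 0.19562; RR = 2.11006
OR/RR = 2.89037 / 2.11006 = 1.36980
The outcome is not rare, so the OR lies further from 1 than the RR.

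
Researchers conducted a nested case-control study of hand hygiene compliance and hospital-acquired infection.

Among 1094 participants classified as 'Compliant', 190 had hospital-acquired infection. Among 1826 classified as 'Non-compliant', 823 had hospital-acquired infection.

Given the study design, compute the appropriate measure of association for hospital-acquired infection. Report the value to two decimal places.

From the description: a = 190, b = 904, c = 823, d = 1003.
This is a nested case-control study: participants were sampled on outcome status, so risks in the source population cannot be estimated directly — relative risk is not valid here. The odds ratio is the appropriate measure.
OR = (a·d)/(b·c) = (190 × 1003) / (904 × 823) = 190570 / 743992 = 0.25615

0.26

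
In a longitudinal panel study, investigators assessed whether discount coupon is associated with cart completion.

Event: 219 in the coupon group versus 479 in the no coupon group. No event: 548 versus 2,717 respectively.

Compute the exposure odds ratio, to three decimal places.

From the description: a = 219, b = 548, c = 479, d = 2717.
OR = (a·d)/(b·c) = (219 × 2717) / (548 × 479) = 595023 / 262492 = 2.26682
The odds of cart completion are about 2.27 times as high in the coupon group.

2.267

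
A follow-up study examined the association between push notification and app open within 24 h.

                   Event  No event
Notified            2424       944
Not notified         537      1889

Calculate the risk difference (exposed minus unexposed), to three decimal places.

0.498

Cells: a = 2424, b = 944, c = 537, d = 1889.
Risk in exposed = 2424/3368 = 0.719715; risk in unexposed = 537/2426 = 0.221352.
Risk difference = 0.719715 − 0.221352 = 0.498363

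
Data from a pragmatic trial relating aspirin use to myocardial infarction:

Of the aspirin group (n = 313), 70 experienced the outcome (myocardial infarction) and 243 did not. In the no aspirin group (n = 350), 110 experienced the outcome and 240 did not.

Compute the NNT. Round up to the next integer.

Risk in treated group = 70/313 = 0.22364; risk in control = 110/350 = 0.31429.
Absolute risk reduction = 0.31429 − 0.22364 = 0.09064
NNT = 1 / ARR = 1 / 0.09064 = 11.032 → round up → 12

12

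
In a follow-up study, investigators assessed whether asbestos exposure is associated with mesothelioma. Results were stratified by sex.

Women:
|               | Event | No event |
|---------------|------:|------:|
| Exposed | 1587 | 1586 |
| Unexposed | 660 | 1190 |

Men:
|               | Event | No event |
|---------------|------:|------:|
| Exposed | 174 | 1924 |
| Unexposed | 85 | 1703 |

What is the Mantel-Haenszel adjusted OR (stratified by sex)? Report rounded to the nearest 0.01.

1.81

OR_MH = Σ(aᵢdᵢ/nᵢ) / Σ(bᵢcᵢ/nᵢ), where nᵢ is the stratum total.
Stratum 1 (Women): n = 5023; a·d/n = 1587·1190/5023 = 375.9765; b·c/n = 1586·660/5023 = 208.3934
Stratum 2 (Men): n = 3886; a·d/n = 174·1703/3886 = 76.2537; b·c/n = 1924·85/3886 = 42.0844
OR_MH = (375.9765 + 76.2537) / (208.3934 + 42.0844) = 452.2302 / 250.4778 = 1.80547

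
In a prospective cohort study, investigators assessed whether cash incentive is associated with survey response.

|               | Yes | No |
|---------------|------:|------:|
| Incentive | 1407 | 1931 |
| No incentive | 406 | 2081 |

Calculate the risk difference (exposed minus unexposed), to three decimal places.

0.258

Cells: a = 1407, b = 1931, c = 406, d = 2081.
Risk in exposed = 1407/3338 = 0.421510; risk in unexposed = 406/2487 = 0.163249.
Risk difference = 0.421510 − 0.163249 = 0.258261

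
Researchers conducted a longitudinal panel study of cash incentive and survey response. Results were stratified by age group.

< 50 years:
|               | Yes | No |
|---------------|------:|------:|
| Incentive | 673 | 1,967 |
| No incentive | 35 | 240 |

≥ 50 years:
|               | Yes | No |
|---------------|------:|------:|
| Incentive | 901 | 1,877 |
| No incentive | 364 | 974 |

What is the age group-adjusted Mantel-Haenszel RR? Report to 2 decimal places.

RR_MH = Σ(aᵢ·n₀ᵢ/nᵢ) / Σ(cᵢ·n₁ᵢ/nᵢ), with n₁ᵢ = aᵢ+bᵢ (exposed), n₀ᵢ = cᵢ+dᵢ (unexposed), nᵢ = n₁ᵢ+n₀ᵢ.
Stratum 1 (< 50 years): n₁ = 2640, n₀ = 275, n = 2915; a·n₀/n = 673·275/2915 = 63.4906; c·n₁/n = 35·2640/2915 = 31.6981
Stratum 2 (≥ 50 years): n₁ = 2778, n₀ = 1338, n = 4116; a·n₀/n = 901·1338/4116 = 292.8907; c·n₁/n = 364·2778/4116 = 245.6735
RR_MH = (63.4906 + 292.8907) / (31.6981 + 245.6735) = 356.3812 / 277.3716 = 1.28485

1.28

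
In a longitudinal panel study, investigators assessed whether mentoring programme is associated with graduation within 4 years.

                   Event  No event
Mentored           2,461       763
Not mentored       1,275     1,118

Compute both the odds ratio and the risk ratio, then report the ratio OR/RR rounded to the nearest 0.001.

Cells: a = 2461, b = 763, c = 1275, d = 1118.
OR = (2461·1118)/(763·1275) = 2751398/972825 = 2.82826
Risk in exposed = 2461/3224 = 0.76334; risk in unexposed = 1275/2393 = 0.53280; RR = 1.43268
OR/RR = 2.82826 / 1.43268 = 1.97410
The outcome is not rare, so the OR lies further from 1 than the RR.

1.974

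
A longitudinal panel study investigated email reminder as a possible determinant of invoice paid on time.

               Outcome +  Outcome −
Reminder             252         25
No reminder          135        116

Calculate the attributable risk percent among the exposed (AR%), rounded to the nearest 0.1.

40.9

Cells: a = 252, b = 25, c = 135, d = 116.
Risk in exposed = 252/277 = 0.90975; risk in unexposed = 135/251 = 0.53785.
RR = 0.90975/0.53785 = 1.69146
AR% = (RR − 1)/RR × 100 = (1.69146 − 1)/1.69146 × 100 = 40.8793%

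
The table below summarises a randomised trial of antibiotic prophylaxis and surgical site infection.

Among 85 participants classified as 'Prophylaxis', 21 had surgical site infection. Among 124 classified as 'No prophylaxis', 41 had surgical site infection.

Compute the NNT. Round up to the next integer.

12

Risk in treated group = 21/85 = 0.24706; risk in control = 41/124 = 0.33065.
Absolute risk reduction = 0.33065 − 0.24706 = 0.08359
NNT = 1 / ARR = 1 / 0.08359 = 11.964 → round up → 12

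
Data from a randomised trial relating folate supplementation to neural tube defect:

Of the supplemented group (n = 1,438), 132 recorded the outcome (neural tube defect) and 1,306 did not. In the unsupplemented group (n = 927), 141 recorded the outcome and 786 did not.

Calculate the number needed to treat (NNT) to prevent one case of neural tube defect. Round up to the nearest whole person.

17

Risk in treated group = 132/1438 = 0.09179; risk in control = 141/927 = 0.15210.
Absolute risk reduction = 0.15210 − 0.09179 = 0.06031
NNT = 1 / ARR = 1 / 0.06031 = 16.581 → round up → 17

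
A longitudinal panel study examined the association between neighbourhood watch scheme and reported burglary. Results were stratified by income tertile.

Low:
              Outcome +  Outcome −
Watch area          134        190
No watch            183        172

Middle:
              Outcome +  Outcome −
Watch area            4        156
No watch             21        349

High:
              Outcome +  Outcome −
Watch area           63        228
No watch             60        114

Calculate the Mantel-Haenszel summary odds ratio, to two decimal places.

0.60

OR_MH = Σ(aᵢdᵢ/nᵢ) / Σ(bᵢcᵢ/nᵢ), where nᵢ is the stratum total.
Stratum 1 (Low): n = 679; a·d/n = 134·172/679 = 33.9440; b·c/n = 190·183/679 = 51.2077
Stratum 2 (Middle): n = 530; a·d/n = 4·349/530 = 2.6340; b·c/n = 156·21/530 = 6.1811
Stratum 3 (High): n = 465; a·d/n = 63·114/465 = 15.4452; b·c/n = 228·60/465 = 29.4194
OR_MH = (33.9440 + 2.6340 + 15.4452) / (51.2077 + 6.1811 + 29.4194) = 52.0232 / 86.8081 = 0.59929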